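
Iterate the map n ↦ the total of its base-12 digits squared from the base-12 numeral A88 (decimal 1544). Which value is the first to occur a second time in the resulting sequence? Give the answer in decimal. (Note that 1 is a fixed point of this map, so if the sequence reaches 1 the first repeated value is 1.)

1544 = (10,8,8)_12 → 10² + 8² + 8² = 100 + 64 + 64 = 228
228 = (1,7,0)_12 → 1² + 7² + 0² = 1 + 49 + 0 = 50
50 = (4,2)_12 → 4² + 2² = 16 + 4 = 20
20 = (1,8)_12 → 1² + 8² = 1 + 64 = 65
65 = (5,5)_12 → 5² + 5² = 25 + 25 = 50  — 50 already appeared earlier.

50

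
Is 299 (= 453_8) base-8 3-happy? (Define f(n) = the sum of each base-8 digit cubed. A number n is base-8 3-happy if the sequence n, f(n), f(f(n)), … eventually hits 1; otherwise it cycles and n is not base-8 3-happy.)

not base-8 3-happy

299 = (4,5,3)_8 → 216
216 = (3,3,0)_8 → 54
54 = (6,6)_8 → 432
432 = (6,6,0)_8 → 432  — 432 already seen; the sequence cycles without reaching 1.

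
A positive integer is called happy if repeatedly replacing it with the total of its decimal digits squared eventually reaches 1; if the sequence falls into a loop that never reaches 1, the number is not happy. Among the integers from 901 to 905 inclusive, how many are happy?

2

901: 901 → 82 → 68 → 100 → 1  (reaches 1)
902: 902 → 85 → 89 → 145 → 42 → 20 → 4 → 16 → 37 → 58 → 89  (repeats 89)
903: 903 → 90 → 81 → 65 → 61 → 37 → 58 → 89 → 145 → 42 → 20 → 4 → 16 → 37  (repeats 37)
904: 904 → 97 → 130 → 10 → 1  (reaches 1)
905: 905 → 106 → 37 → 58 → 89 → 145 → 42 → 20 → 4 → 16 → 37  (repeats 37)
happy: 901, 904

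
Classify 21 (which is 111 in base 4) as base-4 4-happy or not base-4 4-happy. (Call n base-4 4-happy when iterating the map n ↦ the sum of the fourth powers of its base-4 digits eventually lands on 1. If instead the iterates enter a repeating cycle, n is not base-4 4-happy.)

21 = (1,1,1)_4 → 3
3 = (3)_4 → 81
81 = (1,1,0,1)_4 → 3  — 3 already seen; the sequence cycles without reaching 1.

not base-4 4-happy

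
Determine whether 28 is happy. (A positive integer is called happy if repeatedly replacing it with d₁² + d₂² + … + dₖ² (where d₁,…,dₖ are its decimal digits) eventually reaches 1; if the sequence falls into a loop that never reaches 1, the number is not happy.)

28 → 68
68 → 100
100 → 1  — reached 1.

happy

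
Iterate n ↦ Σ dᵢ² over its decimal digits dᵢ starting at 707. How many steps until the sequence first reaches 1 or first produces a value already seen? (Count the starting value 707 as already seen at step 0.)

707 → 7² + 0² + 7² = 49 + 0 + 49 = 98
98 → 9² + 8² = 81 + 64 = 145
145 → 1² + 4² + 5² = 1 + 16 + 25 = 42
42 → 4² + 2² = 16 + 4 = 20
20 → 2² + 0² = 4 + 0 = 4
4 → 4² = 16
16 → 1² + 6² = 1 + 36 = 37
37 → 3² + 7² = 9 + 49 = 58
58 → 5² + 8² = 25 + 64 = 89
89 → 8² + 9² = 64 + 81 = 145  — 145 repeats.
That took 10 steps.

10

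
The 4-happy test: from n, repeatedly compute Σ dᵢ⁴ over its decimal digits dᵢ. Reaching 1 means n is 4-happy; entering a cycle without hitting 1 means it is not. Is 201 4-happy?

201 → 2⁴ + 0⁴ + 1⁴ = 17
17 → 1⁴ + 7⁴ = 2402
2402 → 2⁴ + 4⁴ + 0⁴ + 2⁴ = 288
288 → 2⁴ + 8⁴ + 8⁴ = 8208
8208 → 8⁴ + 2⁴ + 0⁴ + 8⁴ = 8208  — 8208 already seen; the sequence cycles without reaching 1.

not 4-happy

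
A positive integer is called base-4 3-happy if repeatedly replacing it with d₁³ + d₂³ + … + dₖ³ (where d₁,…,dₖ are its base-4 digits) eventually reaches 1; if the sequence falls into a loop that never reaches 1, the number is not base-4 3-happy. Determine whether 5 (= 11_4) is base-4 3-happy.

5 = (1,1)_4 → 1³ + 1³ = 1 + 1 = 2
2 = (2)_4 → 2³ = 8
8 = (2,0)_4 → 2³ + 0³ = 8 + 0 = 8  — 8 already seen; the sequence cycles without reaching 1.

not base-4 3-happy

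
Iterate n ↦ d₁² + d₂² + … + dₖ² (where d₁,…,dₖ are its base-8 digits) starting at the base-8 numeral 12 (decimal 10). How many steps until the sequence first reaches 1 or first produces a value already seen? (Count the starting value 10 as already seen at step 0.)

10 = (1,2)_8 → 1² + 2² = 5
5 = (5)_8 → 5² = 25
25 = (3,1)_8 → 3² + 1² = 10  — 10 repeats.
That took 3 steps.

3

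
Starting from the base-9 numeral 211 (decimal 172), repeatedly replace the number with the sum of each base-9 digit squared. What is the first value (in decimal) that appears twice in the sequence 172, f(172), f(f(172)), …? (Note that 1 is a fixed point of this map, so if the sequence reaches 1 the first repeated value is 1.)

172 = (2,1,1)_9 → 2² + 1² + 1² = 4 + 1 + 1 = 6
6 = (6)_9 → 6² = 36
36 = (4,0)_9 → 4² + 0² = 16 + 0 = 16
16 = (1,7)_9 → 1² + 7² = 1 + 49 = 50
50 = (5,5)_9 → 5² + 5² = 25 + 25 = 50  — 50 already appeared earlier.

50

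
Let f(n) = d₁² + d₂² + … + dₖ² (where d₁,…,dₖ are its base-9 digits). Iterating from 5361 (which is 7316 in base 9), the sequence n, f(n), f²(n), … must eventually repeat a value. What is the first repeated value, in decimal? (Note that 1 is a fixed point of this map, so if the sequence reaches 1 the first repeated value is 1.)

5361 = (7,3,1,6)_9 → 7² + 3² + 1² + 6² = 49 + 9 + 1 + 36 = 95
95 = (1,1,5)_9 → 1² + 1² + 5² = 1 + 1 + 25 = 27
27 = (3,0)_9 → 3² + 0² = 9 + 0 = 9
9 = (1,0)_9 → 1² + 0² = 1 + 0 = 1  — reached the fixed point 1.
1 → 1, so 1 is the first repeated value.

1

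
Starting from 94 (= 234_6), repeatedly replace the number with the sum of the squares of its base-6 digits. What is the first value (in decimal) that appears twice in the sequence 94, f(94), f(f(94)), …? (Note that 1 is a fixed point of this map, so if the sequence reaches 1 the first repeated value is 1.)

29

94 = (2,3,4)_6 → 29
29 = (4,5)_6 → 41
41 = (1,0,5)_6 → 26
26 = (4,2)_6 → 20
20 = (3,2)_6 → 13
13 = (2,1)_6 → 5
5 = (5)_6 → 25
25 = (4,1)_6 → 17
17 = (2,5)_6 → 29  — 29 already appeared earlier.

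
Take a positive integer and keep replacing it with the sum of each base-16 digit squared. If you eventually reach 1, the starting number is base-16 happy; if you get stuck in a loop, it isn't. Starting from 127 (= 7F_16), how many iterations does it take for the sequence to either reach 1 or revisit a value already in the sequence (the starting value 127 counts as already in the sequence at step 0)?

9

127 = (7,15)_16 → 7² + 15² = 49 + 225 = 274
274 = (1,1,2)_16 → 1² + 1² + 2² = 1 + 1 + 4 = 6
6 = (6)_16 → 6² = 36
36 = (2,4)_16 → 2² + 4² = 4 + 16 = 20
20 = (1,4)_16 → 1² + 4² = 1 + 16 = 17
17 = (1,1)_16 → 1² + 1² = 1 + 1 = 2
2 = (2)_16 → 2² = 4
4 = (4)_16 → 4² = 16
16 = (1,0)_16 → 1² + 0² = 1 + 0 = 1  — reached 1.
That took 9 steps.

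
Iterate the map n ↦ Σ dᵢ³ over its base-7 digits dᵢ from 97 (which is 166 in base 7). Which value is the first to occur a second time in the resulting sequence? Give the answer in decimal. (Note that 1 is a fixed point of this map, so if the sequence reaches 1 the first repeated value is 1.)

1

97 = (1,6,6)_7 → 433
433 = (1,1,5,6)_7 → 343
343 = (1,0,0,0)_7 → 1  — reached the fixed point 1.
1 → 1, so 1 is the first repeated value.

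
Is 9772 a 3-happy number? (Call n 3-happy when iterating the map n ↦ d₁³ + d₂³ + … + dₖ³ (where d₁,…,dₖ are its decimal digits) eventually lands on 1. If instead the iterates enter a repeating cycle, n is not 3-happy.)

9772 → 9³ + 7³ + 7³ + 2³ = 1423
1423 → 1³ + 4³ + 2³ + 3³ = 100
100 → 1³ + 0³ + 0³ = 1  — reached 1.

3-happy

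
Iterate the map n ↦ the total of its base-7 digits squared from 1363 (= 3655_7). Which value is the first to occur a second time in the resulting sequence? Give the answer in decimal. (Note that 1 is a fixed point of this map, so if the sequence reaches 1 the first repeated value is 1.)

17

1363 = (3,6,5,5)_7 → 3² + 6² + 5² + 5² = 9 + 36 + 25 + 25 = 95
95 = (1,6,4)_7 → 1² + 6² + 4² = 1 + 36 + 16 = 53
53 = (1,0,4)_7 → 1² + 0² + 4² = 1 + 0 + 16 = 17
17 = (2,3)_7 → 2² + 3² = 4 + 9 = 13
13 = (1,6)_7 → 1² + 6² = 1 + 36 = 37
37 = (5,2)_7 → 5² + 2² = 25 + 4 = 29
29 = (4,1)_7 → 4² + 1² = 16 + 1 = 17  — 17 already appeared earlier.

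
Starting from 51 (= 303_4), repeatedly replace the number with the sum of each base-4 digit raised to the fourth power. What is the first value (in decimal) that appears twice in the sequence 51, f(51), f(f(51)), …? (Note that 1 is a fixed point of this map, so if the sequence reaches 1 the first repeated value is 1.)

51 = (3,0,3)_4 → 3⁴ + 0⁴ + 3⁴ = 162
162 = (2,2,0,2)_4 → 2⁴ + 2⁴ + 0⁴ + 2⁴ = 48
48 = (3,0,0)_4 → 3⁴ + 0⁴ + 0⁴ = 81
81 = (1,1,0,1)_4 → 1⁴ + 1⁴ + 0⁴ + 1⁴ = 3
3 = (3)_4 → 3⁴ = 81  — 81 already appeared earlier.

81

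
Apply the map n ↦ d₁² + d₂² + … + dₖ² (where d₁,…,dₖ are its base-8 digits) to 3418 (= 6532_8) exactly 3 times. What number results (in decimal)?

36

3418 = (6,5,3,2)_8 → 6² + 5² + 3² + 2² = 74
74 = (1,1,2)_8 → 1² + 1² + 2² = 6
6 = (6)_8 → 6² = 36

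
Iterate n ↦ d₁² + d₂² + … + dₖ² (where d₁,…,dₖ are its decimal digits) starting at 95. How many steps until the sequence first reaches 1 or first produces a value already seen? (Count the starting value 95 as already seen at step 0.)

10

95 → 9² + 5² = 106
106 → 1² + 0² + 6² = 37
37 → 3² + 7² = 58
58 → 5² + 8² = 89
89 → 8² + 9² = 145
145 → 1² + 4² + 5² = 42
42 → 4² + 2² = 20
20 → 2² + 0² = 4
4 → 4² = 16
16 → 1² + 6² = 37  — 37 repeats.
That took 10 steps.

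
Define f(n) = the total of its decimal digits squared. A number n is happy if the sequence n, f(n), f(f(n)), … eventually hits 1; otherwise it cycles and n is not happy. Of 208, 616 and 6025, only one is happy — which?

208: 208 → 68 → 100 → 1  — reaches 1 (happy)
616: 616 → 73 → 58 → 89 → 145 → 42 → 20 → 4 → 16 → 37 → 58  — repeats 58 (not happy)
6025: 6025 → 65 → 61 → 37 → 58 → 89 → 145 → 42 → 20 → 4 → 16 → 37  — repeats 37 (not happy)

208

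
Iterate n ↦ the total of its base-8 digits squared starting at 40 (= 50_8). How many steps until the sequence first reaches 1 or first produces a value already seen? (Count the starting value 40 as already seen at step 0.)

4

40 = (5,0)_8 → 5² + 0² = 25 + 0 = 25
25 = (3,1)_8 → 3² + 1² = 9 + 1 = 10
10 = (1,2)_8 → 1² + 2² = 1 + 4 = 5
5 = (5)_8 → 5² = 25  — 25 repeats.
That took 4 steps.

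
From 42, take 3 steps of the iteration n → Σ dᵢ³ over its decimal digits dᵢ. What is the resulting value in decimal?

153

42 → 4³ + 2³ = 64 + 8 = 72
72 → 7³ + 2³ = 343 + 8 = 351
351 → 3³ + 5³ + 1³ = 27 + 125 + 1 = 153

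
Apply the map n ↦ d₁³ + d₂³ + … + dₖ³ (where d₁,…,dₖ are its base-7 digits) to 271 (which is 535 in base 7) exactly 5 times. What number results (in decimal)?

271 = (5,3,5)_7 → 5³ + 3³ + 5³ = 125 + 27 + 125 = 277
277 = (5,4,4)_7 → 5³ + 4³ + 4³ = 125 + 64 + 64 = 253
253 = (5,1,1)_7 → 5³ + 1³ + 1³ = 125 + 1 + 1 = 127
127 = (2,4,1)_7 → 2³ + 4³ + 1³ = 8 + 64 + 1 = 73
73 = (1,3,3)_7 → 1³ + 3³ + 3³ = 1 + 27 + 27 = 55

55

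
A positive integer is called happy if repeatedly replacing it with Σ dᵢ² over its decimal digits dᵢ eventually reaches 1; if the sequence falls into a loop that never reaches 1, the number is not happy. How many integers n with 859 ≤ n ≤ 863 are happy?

859: 859 → 170 → 50 → 25 → 29 → 85 → 89 → 145 → 42 → 20 → 4 → 16 → 37 → 58 → 89  (repeats 89)
860: 860 → 100 → 1  (reaches 1)
861: 861 → 101 → 2 → 4 → 16 → 37 → 58 → 89 → 145 → 42 → 20 → 4  (repeats 4)
862: 862 → 104 → 17 → 50 → 25 → 29 → 85 → 89 → 145 → 42 → 20 → 4 → 16 → 37 → 58 → 89  (repeats 89)
863: 863 → 109 → 82 → 68 → 100 → 1  (reaches 1)
happy: 860, 863

2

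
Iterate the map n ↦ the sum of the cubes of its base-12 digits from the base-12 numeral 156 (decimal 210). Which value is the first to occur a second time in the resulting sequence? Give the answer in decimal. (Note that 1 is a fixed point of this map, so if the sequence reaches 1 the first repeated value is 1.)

342

210 = (1,5,6)_12 → 1³ + 5³ + 6³ = 342
342 = (2,4,6)_12 → 2³ + 4³ + 6³ = 288
288 = (2,0,0)_12 → 2³ + 0³ + 0³ = 8
8 = (8)_12 → 8³ = 512
512 = (3,6,8)_12 → 3³ + 6³ + 8³ = 755
755 = (5,2,11)_12 → 5³ + 2³ + 11³ = 1464
1464 = (10,2,0)_12 → 10³ + 2³ + 0³ = 1008
1008 = (7,0,0)_12 → 7³ + 0³ + 0³ = 343
343 = (2,4,7)_12 → 2³ + 4³ + 7³ = 415
415 = (2,10,7)_12 → 2³ + 10³ + 7³ = 1351
1351 = (9,4,7)_12 → 9³ + 4³ + 7³ = 1136
1136 = (7,10,8)_12 → 7³ + 10³ + 8³ = 1855
1855 = (1,0,10,7)_12 → 1³ + 0³ + 10³ + 7³ = 1344
1344 = (9,4,0)_12 → 9³ + 4³ + 0³ = 793
793 = (5,6,1)_12 → 5³ + 6³ + 1³ = 342  — 342 already appeared earlier.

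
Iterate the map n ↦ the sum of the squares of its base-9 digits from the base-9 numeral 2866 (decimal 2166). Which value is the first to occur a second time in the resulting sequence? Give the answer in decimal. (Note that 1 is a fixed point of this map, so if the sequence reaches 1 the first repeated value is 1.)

50

2166 = (2,8,6,6)_9 → 2² + 8² + 6² + 6² = 140
140 = (1,6,5)_9 → 1² + 6² + 5² = 62
62 = (6,8)_9 → 6² + 8² = 100
100 = (1,2,1)_9 → 1² + 2² + 1² = 6
6 = (6)_9 → 6² = 36
36 = (4,0)_9 → 4² + 0² = 16
16 = (1,7)_9 → 1² + 7² = 50
50 = (5,5)_9 → 5² + 5² = 50  — 50 already appeared earlier.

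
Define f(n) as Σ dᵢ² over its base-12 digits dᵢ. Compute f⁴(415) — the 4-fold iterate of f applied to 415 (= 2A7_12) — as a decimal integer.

415 = (2,10,7)_12 → 2² + 10² + 7² = 153
153 = (1,0,9)_12 → 1² + 0² + 9² = 82
82 = (6,10)_12 → 6² + 10² = 136
136 = (11,4)_12 → 11² + 4² = 137

137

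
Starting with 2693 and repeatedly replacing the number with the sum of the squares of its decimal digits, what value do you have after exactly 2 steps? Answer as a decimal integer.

10

2693 → 2² + 6² + 9² + 3² = 4 + 36 + 81 + 9 = 130
130 → 1² + 3² + 0² = 1 + 9 + 0 = 10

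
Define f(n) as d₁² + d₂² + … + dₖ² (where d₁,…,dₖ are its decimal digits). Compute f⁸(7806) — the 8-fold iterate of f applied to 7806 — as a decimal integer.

37

7806 → 7² + 8² + 0² + 6² = 49 + 64 + 0 + 36 = 149
149 → 1² + 4² + 9² = 1 + 16 + 81 = 98
98 → 9² + 8² = 81 + 64 = 145
145 → 1² + 4² + 5² = 1 + 16 + 25 = 42
42 → 4² + 2² = 16 + 4 = 20
20 → 2² + 0² = 4 + 0 = 4
4 → 4² = 16
16 → 1² + 6² = 1 + 36 = 37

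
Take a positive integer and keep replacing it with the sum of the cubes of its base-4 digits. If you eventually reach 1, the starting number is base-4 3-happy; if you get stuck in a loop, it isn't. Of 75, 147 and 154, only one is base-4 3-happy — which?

154

75: 75 → 36 → 9 → 9  — repeats 9 (not base-4 3-happy)
147: 147 → 36 → 9 → 9  — repeats 9 (not base-4 3-happy)
154: 154 → 25 → 10 → 16 → 1  — reaches 1 (base-4 3-happy)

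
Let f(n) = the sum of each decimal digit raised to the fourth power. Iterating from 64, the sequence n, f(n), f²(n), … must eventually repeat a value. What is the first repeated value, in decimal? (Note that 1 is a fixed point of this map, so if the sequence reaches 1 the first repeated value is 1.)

8208

64 → 6⁴ + 4⁴ = 1552
1552 → 1⁴ + 5⁴ + 5⁴ + 2⁴ = 1267
1267 → 1⁴ + 2⁴ + 6⁴ + 7⁴ = 3714
3714 → 3⁴ + 7⁴ + 1⁴ + 4⁴ = 2739
2739 → 2⁴ + 7⁴ + 3⁴ + 9⁴ = 9059
9059 → 9⁴ + 0⁴ + 5⁴ + 9⁴ = 13747
13747 → 1⁴ + 3⁴ + 7⁴ + 4⁴ + 7⁴ = 5140
5140 → 5⁴ + 1⁴ + 4⁴ + 0⁴ = 882
882 → 8⁴ + 8⁴ + 2⁴ = 8208
8208 → 8⁴ + 2⁴ + 0⁴ + 8⁴ = 8208  — 8208 already appeared earlier.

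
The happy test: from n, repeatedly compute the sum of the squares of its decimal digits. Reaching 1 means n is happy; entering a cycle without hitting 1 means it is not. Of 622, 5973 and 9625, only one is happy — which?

622: 622 → 44 → 32 → 13 → 10 → 1  — reaches 1 (happy)
5973: 5973 → 164 → 53 → 34 → 25 → 29 → 85 → 89 → 145 → 42 → 20 → 4 → 16 → 37 → 58 → 89  — repeats 89 (not happy)
9625: 9625 → 146 → 53 → 34 → 25 → 29 → 85 → 89 → 145 → 42 → 20 → 4 → 16 → 37 → 58 → 89  — repeats 89 (not happy)

622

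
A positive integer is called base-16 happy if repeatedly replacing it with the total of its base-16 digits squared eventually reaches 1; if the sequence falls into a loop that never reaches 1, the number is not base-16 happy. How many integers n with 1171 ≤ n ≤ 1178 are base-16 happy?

3

1171: 1171 → 106 → 136 → 128 → 64 → 16 → 1  — base-16 happy
1172: 1172 → 113 → 50 → 13 → 169 → 181 → 146 → 85 → 50  — not base-16 happy
1173: 1173 → 122 → 149 → 106 → 136 → 128 → 64 → 16 → 1  — base-16 happy
1174: 1174 → 133 → 89 → 106 → 136 → 128 → 64 → 16 → 1  — base-16 happy
1175: 1175 → 146 → 85 → 50 → 13 → 169 → 181 → 146  — not base-16 happy
1176: 1176 → 161 → 101 → 61 → 178 → 125 → 218 → 269 → 170 → 200 → 208 → 169 → 181 → 146 → 85 → 50 → 13 → 169  — not base-16 happy
1177: 1177 → 178 → 125 → 218 → 269 → 170 → 200 → 208 → 169 → 181 → 146 → 85 → 50 → 13 → 169  — not base-16 happy
1178: 1178 → 197 → 169 → 181 → 146 → 85 → 50 → 13 → 169  — not base-16 happy
base-16 happy: 1171, 1173, 1174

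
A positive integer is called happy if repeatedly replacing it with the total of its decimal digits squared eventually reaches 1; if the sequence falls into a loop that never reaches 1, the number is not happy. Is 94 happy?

94 → 9² + 4² = 81 + 16 = 97
97 → 9² + 7² = 81 + 49 = 130
130 → 1² + 3² + 0² = 1 + 9 + 0 = 10
10 → 1² + 0² = 1 + 0 = 1  — reached 1.

happy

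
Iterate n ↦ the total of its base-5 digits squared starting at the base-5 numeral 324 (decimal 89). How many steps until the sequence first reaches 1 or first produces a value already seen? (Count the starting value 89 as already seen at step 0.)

89 = (3,2,4)_5 → 3² + 2² + 4² = 29
29 = (1,0,4)_5 → 1² + 0² + 4² = 17
17 = (3,2)_5 → 3² + 2² = 13
13 = (2,3)_5 → 2² + 3² = 13  — 13 repeats.
That took 4 steps.

4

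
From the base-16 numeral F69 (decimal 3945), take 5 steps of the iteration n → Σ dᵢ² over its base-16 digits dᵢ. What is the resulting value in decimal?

3945 = (15,6,9)_16 → 15² + 6² + 9² = 342
342 = (1,5,6)_16 → 1² + 5² + 6² = 62
62 = (3,14)_16 → 3² + 14² = 205
205 = (12,13)_16 → 12² + 13² = 313
313 = (1,3,9)_16 → 1² + 3² + 9² = 91

91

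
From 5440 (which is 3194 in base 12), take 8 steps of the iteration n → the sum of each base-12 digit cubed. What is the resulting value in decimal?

1520

5440 = (3,1,9,4)_12 → 3³ + 1³ + 9³ + 4³ = 27 + 1 + 729 + 64 = 821
821 = (5,8,5)_12 → 5³ + 8³ + 5³ = 125 + 512 + 125 = 762
762 = (5,3,6)_12 → 5³ + 3³ + 6³ = 125 + 27 + 216 = 368
368 = (2,6,8)_12 → 2³ + 6³ + 8³ = 8 + 216 + 512 = 736
736 = (5,1,4)_12 → 5³ + 1³ + 4³ = 125 + 1 + 64 = 190
190 = (1,3,10)_12 → 1³ + 3³ + 10³ = 1 + 27 + 1000 = 1028
1028 = (7,1,8)_12 → 7³ + 1³ + 8³ = 343 + 1 + 512 = 856
856 = (5,11,4)_12 → 5³ + 11³ + 4³ = 125 + 1331 + 64 = 1520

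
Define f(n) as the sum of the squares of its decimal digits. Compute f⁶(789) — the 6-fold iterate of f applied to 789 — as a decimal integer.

4

789 → 7² + 8² + 9² = 194
194 → 1² + 9² + 4² = 98
98 → 9² + 8² = 145
145 → 1² + 4² + 5² = 42
42 → 4² + 2² = 20
20 → 2² + 0² = 4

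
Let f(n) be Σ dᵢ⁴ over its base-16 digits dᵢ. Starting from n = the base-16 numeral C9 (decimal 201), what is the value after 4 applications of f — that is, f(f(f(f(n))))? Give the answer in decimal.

338

201 = (12,9)_16 → 12⁴ + 9⁴ = 27297
27297 = (6,10,10,1)_16 → 6⁴ + 10⁴ + 10⁴ + 1⁴ = 21297
21297 = (5,3,3,1)_16 → 5⁴ + 3⁴ + 3⁴ + 1⁴ = 788
788 = (3,1,4)_16 → 3⁴ + 1⁴ + 4⁴ = 338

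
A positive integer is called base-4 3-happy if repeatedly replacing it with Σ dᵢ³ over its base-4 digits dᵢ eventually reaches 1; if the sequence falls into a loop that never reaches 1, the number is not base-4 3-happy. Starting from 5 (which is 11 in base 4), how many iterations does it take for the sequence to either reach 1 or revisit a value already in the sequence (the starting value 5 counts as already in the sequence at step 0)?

5 = (1,1)_4 → 2
2 = (2)_4 → 8
8 = (2,0)_4 → 8  — 8 repeats.
That took 3 steps.

3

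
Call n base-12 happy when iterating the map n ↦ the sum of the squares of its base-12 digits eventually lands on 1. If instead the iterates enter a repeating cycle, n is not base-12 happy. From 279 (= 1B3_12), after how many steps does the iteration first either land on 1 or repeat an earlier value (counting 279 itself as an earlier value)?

5

279 = (1,11,3)_12 → 1² + 11² + 3² = 1 + 121 + 9 = 131
131 = (10,11)_12 → 10² + 11² = 100 + 121 = 221
221 = (1,6,5)_12 → 1² + 6² + 5² = 1 + 36 + 25 = 62
62 = (5,2)_12 → 5² + 2² = 25 + 4 = 29
29 = (2,5)_12 → 2² + 5² = 4 + 25 = 29  — 29 repeats.
That took 5 steps.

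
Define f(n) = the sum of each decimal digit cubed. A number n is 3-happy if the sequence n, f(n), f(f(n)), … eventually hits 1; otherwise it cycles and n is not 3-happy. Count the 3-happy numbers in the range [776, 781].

776: 776 → 902 → 737 → 713 → 371 → 371  (repeats 371)
777: 777 → 1029 → 738 → 882 → 1032 → 36 → 243 → 99 → 1458 → 702 → 351 → 153 → 153  (repeats 153)
778: 778 → 1198 → 1243 → 100 → 1  (reaches 1)
779: 779 → 1415 → 191 → 731 → 371 → 371  (repeats 371)
780: 780 → 855 → 762 → 567 → 684 → 792 → 1080 → 513 → 153 → 153  (repeats 153)
781: 781 → 856 → 853 → 664 → 496 → 1009 → 730 → 370 → 370  (repeats 370)
3-happy: 778

1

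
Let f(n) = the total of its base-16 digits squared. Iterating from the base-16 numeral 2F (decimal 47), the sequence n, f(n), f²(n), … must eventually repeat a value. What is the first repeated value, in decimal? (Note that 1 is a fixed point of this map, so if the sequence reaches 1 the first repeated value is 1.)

169

47 = (2,15)_16 → 2² + 15² = 4 + 225 = 229
229 = (14,5)_16 → 14² + 5² = 196 + 25 = 221
221 = (13,13)_16 → 13² + 13² = 169 + 169 = 338
338 = (1,5,2)_16 → 1² + 5² + 2² = 1 + 25 + 4 = 30
30 = (1,14)_16 → 1² + 14² = 1 + 196 = 197
197 = (12,5)_16 → 12² + 5² = 144 + 25 = 169
169 = (10,9)_16 → 10² + 9² = 100 + 81 = 181
181 = (11,5)_16 → 11² + 5² = 121 + 25 = 146
146 = (9,2)_16 → 9² + 2² = 81 + 4 = 85
85 = (5,5)_16 → 5² + 5² = 25 + 25 = 50
50 = (3,2)_16 → 3² + 2² = 9 + 4 = 13
13 = (13)_16 → 13² = 169  — 169 already appeared earlier.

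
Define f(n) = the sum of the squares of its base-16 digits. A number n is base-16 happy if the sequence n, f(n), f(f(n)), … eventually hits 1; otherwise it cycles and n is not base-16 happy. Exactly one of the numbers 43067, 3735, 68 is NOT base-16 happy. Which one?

43067

43067: 43067 → 294 → 41 → 85 → 50 → 13 → 169 → 181 → 146 → 85  — repeats 85 (not base-16 happy)
3735: 3735 → 326 → 53 → 34 → 8 → 64 → 16 → 1  — reaches 1 (base-16 happy)
68: 68 → 32 → 4 → 16 → 1  — reaches 1 (base-16 happy)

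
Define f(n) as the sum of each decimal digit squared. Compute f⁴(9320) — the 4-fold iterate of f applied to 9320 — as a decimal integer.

9320 → 9² + 3² + 2² + 0² = 81 + 9 + 4 + 0 = 94
94 → 9² + 4² = 81 + 16 = 97
97 → 9² + 7² = 81 + 49 = 130
130 → 1² + 3² + 0² = 1 + 9 + 0 = 10

10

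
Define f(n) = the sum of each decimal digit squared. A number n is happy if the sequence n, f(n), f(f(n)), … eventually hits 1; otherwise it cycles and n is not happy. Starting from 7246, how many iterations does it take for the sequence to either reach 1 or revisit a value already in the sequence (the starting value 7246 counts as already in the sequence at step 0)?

12

7246 → 7² + 2² + 4² + 6² = 105
105 → 1² + 0² + 5² = 26
26 → 2² + 6² = 40
40 → 4² + 0² = 16
16 → 1² + 6² = 37
37 → 3² + 7² = 58
58 → 5² + 8² = 89
89 → 8² + 9² = 145
145 → 1² + 4² + 5² = 42
42 → 4² + 2² = 20
20 → 2² + 0² = 4
4 → 4² = 16  — 16 repeats.
That took 12 steps.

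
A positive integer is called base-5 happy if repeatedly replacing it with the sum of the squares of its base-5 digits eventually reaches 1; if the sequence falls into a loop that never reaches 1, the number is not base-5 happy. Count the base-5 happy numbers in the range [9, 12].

1

9: 9 → 17 → 13 → 13  (repeats 13)
10: 10 → 4 → 16 → 10  (repeats 10)
11: 11 → 5 → 1  (reaches 1)
12: 12 → 8 → 10 → 4 → 16 → 10  (repeats 10)
base-5 happy: 11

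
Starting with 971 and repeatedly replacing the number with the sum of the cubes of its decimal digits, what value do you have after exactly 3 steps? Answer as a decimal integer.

971 → 9³ + 7³ + 1³ = 729 + 343 + 1 = 1073
1073 → 1³ + 0³ + 7³ + 3³ = 1 + 0 + 343 + 27 = 371
371 → 3³ + 7³ + 1³ = 27 + 343 + 1 = 371

371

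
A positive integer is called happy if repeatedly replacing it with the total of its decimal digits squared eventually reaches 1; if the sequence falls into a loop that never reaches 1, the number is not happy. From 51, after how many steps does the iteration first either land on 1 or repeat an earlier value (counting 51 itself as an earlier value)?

11

51 → 5² + 1² = 26
26 → 2² + 6² = 40
40 → 4² + 0² = 16
16 → 1² + 6² = 37
37 → 3² + 7² = 58
58 → 5² + 8² = 89
89 → 8² + 9² = 145
145 → 1² + 4² + 5² = 42
42 → 4² + 2² = 20
20 → 2² + 0² = 4
4 → 4² = 16  — 16 repeats.
That took 11 steps.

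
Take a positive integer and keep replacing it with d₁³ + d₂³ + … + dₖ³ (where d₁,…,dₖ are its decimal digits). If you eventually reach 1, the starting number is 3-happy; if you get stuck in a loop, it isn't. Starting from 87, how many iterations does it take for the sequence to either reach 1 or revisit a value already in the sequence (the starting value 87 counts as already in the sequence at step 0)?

87 → 8³ + 7³ = 855
855 → 8³ + 5³ + 5³ = 762
762 → 7³ + 6³ + 2³ = 567
567 → 5³ + 6³ + 7³ = 684
684 → 6³ + 8³ + 4³ = 792
792 → 7³ + 9³ + 2³ = 1080
1080 → 1³ + 0³ + 8³ + 0³ = 513
513 → 5³ + 1³ + 3³ = 153
153 → 1³ + 5³ + 3³ = 153  — 153 repeats.
That took 9 steps.

9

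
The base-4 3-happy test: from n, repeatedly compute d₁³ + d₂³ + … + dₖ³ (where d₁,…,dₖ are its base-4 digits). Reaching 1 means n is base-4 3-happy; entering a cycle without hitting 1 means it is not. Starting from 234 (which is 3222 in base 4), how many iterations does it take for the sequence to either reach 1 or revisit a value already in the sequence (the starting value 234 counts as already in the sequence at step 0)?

5

234 = (3,2,2,2)_4 → 3³ + 2³ + 2³ + 2³ = 27 + 8 + 8 + 8 = 51
51 = (3,0,3)_4 → 3³ + 0³ + 3³ = 27 + 0 + 27 = 54
54 = (3,1,2)_4 → 3³ + 1³ + 2³ = 27 + 1 + 8 = 36
36 = (2,1,0)_4 → 2³ + 1³ + 0³ = 8 + 1 + 0 = 9
9 = (2,1)_4 → 2³ + 1³ = 8 + 1 = 9  — 9 repeats.
That took 5 steps.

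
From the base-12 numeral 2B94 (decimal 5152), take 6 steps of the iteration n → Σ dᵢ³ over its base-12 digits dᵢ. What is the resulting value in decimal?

5152 = (2,11,9,4)_12 → 2³ + 11³ + 9³ + 4³ = 2132
2132 = (1,2,9,8)_12 → 1³ + 2³ + 9³ + 8³ = 1250
1250 = (8,8,2)_12 → 8³ + 8³ + 2³ = 1032
1032 = (7,2,0)_12 → 7³ + 2³ + 0³ = 351
351 = (2,5,3)_12 → 2³ + 5³ + 3³ = 160
160 = (1,1,4)_12 → 1³ + 1³ + 4³ = 66

66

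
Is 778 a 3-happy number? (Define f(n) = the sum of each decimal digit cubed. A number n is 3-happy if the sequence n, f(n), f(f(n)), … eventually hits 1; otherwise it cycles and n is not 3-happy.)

3-happy

778 → 7³ + 7³ + 8³ = 343 + 343 + 512 = 1198
1198 → 1³ + 1³ + 9³ + 8³ = 1 + 1 + 729 + 512 = 1243
1243 → 1³ + 2³ + 4³ + 3³ = 1 + 8 + 64 + 27 = 100
100 → 1³ + 0³ + 0³ = 1 + 0 + 0 = 1  — reached 1.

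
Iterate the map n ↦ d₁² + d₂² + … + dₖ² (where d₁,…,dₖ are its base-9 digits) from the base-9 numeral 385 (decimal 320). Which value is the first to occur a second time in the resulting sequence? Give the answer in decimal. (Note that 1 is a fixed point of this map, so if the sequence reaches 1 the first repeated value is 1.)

74

320 = (3,8,5)_9 → 3² + 8² + 5² = 9 + 64 + 25 = 98
98 = (1,1,8)_9 → 1² + 1² + 8² = 1 + 1 + 64 = 66
66 = (7,3)_9 → 7² + 3² = 49 + 9 = 58
58 = (6,4)_9 → 6² + 4² = 36 + 16 = 52
52 = (5,7)_9 → 5² + 7² = 25 + 49 = 74
74 = (8,2)_9 → 8² + 2² = 64 + 4 = 68
68 = (7,5)_9 → 7² + 5² = 49 + 25 = 74  — 74 already appeared earlier.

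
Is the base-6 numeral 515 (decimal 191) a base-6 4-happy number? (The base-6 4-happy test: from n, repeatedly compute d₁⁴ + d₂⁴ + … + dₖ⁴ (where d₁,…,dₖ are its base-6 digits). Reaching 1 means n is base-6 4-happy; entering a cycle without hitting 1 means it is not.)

not base-6 4-happy

191 = (5,1,5)_6 → 5⁴ + 1⁴ + 5⁴ = 1251
1251 = (5,4,4,3)_6 → 5⁴ + 4⁴ + 4⁴ + 3⁴ = 1218
1218 = (5,3,5,0)_6 → 5⁴ + 3⁴ + 5⁴ + 0⁴ = 1331
1331 = (1,0,0,5,5)_6 → 1⁴ + 0⁴ + 0⁴ + 5⁴ + 5⁴ = 1251  — 1251 already seen; the sequence cycles without reaching 1.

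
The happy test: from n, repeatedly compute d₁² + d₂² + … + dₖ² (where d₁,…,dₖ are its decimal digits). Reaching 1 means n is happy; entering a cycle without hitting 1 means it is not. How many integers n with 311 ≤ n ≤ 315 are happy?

311: 311 → 11 → 2 → 4 → 16 → 37 → 58 → 89 → 145 → 42 → 20 → 4  (repeats 4)
312: 312 → 14 → 17 → 50 → 25 → 29 → 85 → 89 → 145 → 42 → 20 → 4 → 16 → 37 → 58 → 89  (repeats 89)
313: 313 → 19 → 82 → 68 → 100 → 1  (reaches 1)
314: 314 → 26 → 40 → 16 → 37 → 58 → 89 → 145 → 42 → 20 → 4 → 16  (repeats 16)
315: 315 → 35 → 34 → 25 → 29 → 85 → 89 → 145 → 42 → 20 → 4 → 16 → 37 → 58 → 89  (repeats 89)
happy: 313

1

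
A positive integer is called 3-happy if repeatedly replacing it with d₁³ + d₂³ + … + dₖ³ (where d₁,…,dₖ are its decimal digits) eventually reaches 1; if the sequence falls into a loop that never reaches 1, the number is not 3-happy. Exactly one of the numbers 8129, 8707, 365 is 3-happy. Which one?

8707

8129: 8129 → 1250 → 134 → 92 → 737 → 713 → 371 → 371  — repeats 371 (not 3-happy)
8707: 8707 → 1198 → 1243 → 100 → 1  — reaches 1 (3-happy)
365: 365 → 368 → 755 → 593 → 881 → 1025 → 134 → 92 → 737 → 713 → 371 → 371  — repeats 371 (not 3-happy)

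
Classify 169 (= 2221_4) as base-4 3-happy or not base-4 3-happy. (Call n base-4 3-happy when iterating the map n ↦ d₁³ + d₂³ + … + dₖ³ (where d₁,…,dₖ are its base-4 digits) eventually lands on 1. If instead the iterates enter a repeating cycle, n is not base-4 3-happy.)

169 = (2,2,2,1)_4 → 2³ + 2³ + 2³ + 1³ = 8 + 8 + 8 + 1 = 25
25 = (1,2,1)_4 → 1³ + 2³ + 1³ = 1 + 8 + 1 = 10
10 = (2,2)_4 → 2³ + 2³ = 8 + 8 = 16
16 = (1,0,0)_4 → 1³ + 0³ + 0³ = 1 + 0 + 0 = 1  — reached 1.

base-4 3-happy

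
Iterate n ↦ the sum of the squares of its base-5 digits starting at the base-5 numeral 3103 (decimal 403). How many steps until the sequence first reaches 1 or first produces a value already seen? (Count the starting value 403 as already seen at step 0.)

3

403 = (3,1,0,3)_5 → 3² + 1² + 0² + 3² = 9 + 1 + 0 + 9 = 19
19 = (3,4)_5 → 3² + 4² = 9 + 16 = 25
25 = (1,0,0)_5 → 1² + 0² + 0² = 1 + 0 + 0 = 1  — reached 1.
That took 3 steps.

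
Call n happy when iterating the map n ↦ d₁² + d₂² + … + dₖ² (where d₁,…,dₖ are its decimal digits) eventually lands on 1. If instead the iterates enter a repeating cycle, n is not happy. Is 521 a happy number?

not happy

521 → 5² + 2² + 1² = 30
30 → 3² + 0² = 9
9 → 9² = 81
81 → 8² + 1² = 65
65 → 6² + 5² = 61
61 → 6² + 1² = 37
37 → 3² + 7² = 58
58 → 5² + 8² = 89
89 → 8² + 9² = 145
145 → 1² + 4² + 5² = 42
42 → 4² + 2² = 20
20 → 2² + 0² = 4
4 → 4² = 16
16 → 1² + 6² = 37  — 37 already seen; the sequence cycles without reaching 1.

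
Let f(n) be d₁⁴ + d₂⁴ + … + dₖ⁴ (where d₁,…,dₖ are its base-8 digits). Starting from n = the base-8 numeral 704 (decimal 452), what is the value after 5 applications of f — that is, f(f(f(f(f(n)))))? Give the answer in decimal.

452 = (7,0,4)_8 → 7⁴ + 0⁴ + 4⁴ = 2657
2657 = (5,1,4,1)_8 → 5⁴ + 1⁴ + 4⁴ + 1⁴ = 883
883 = (1,5,6,3)_8 → 1⁴ + 5⁴ + 6⁴ + 3⁴ = 2003
2003 = (3,7,2,3)_8 → 3⁴ + 7⁴ + 2⁴ + 3⁴ = 2579
2579 = (5,0,2,3)_8 → 5⁴ + 0⁴ + 2⁴ + 3⁴ = 722

722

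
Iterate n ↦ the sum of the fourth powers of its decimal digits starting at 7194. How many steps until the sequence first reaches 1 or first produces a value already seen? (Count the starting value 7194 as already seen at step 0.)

8

7194 → 7⁴ + 1⁴ + 9⁴ + 4⁴ = 9219
9219 → 9⁴ + 2⁴ + 1⁴ + 9⁴ = 13139
13139 → 1⁴ + 3⁴ + 1⁴ + 3⁴ + 9⁴ = 6725
6725 → 6⁴ + 7⁴ + 2⁴ + 5⁴ = 4338
4338 → 4⁴ + 3⁴ + 3⁴ + 8⁴ = 4514
4514 → 4⁴ + 5⁴ + 1⁴ + 4⁴ = 1138
1138 → 1⁴ + 1⁴ + 3⁴ + 8⁴ = 4179
4179 → 4⁴ + 1⁴ + 7⁴ + 9⁴ = 9219  — 9219 repeats.
That took 8 steps.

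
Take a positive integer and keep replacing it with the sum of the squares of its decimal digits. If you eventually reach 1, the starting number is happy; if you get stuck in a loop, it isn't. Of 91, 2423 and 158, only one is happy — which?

91

91: 91 → 82 → 68 → 100 → 1  — reaches 1 (happy)
2423: 2423 → 33 → 18 → 65 → 61 → 37 → 58 → 89 → 145 → 42 → 20 → 4 → 16 → 37  — repeats 37 (not happy)
158: 158 → 90 → 81 → 65 → 61 → 37 → 58 → 89 → 145 → 42 → 20 → 4 → 16 → 37  — repeats 37 (not happy)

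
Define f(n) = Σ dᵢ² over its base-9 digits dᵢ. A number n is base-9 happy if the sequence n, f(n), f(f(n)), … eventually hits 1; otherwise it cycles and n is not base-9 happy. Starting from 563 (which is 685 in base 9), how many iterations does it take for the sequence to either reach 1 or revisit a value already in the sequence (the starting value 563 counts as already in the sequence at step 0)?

563 = (6,8,5)_9 → 6² + 8² + 5² = 125
125 = (1,4,8)_9 → 1² + 4² + 8² = 81
81 = (1,0,0)_9 → 1² + 0² + 0² = 1  — reached 1.
That took 3 steps.

3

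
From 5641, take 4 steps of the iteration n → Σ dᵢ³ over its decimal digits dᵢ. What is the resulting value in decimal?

5641 → 5³ + 6³ + 4³ + 1³ = 125 + 216 + 64 + 1 = 406
406 → 4³ + 0³ + 6³ = 64 + 0 + 216 = 280
280 → 2³ + 8³ + 0³ = 8 + 512 + 0 = 520
520 → 5³ + 2³ + 0³ = 125 + 8 + 0 = 133

133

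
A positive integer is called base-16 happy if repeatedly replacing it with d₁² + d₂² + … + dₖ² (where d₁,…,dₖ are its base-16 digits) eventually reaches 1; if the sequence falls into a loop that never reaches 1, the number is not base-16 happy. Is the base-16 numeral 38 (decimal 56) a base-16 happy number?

56 = (3,8)_16 → 3² + 8² = 9 + 64 = 73
73 = (4,9)_16 → 4² + 9² = 16 + 81 = 97
97 = (6,1)_16 → 6² + 1² = 36 + 1 = 37
37 = (2,5)_16 → 2² + 5² = 4 + 25 = 29
29 = (1,13)_16 → 1² + 13² = 1 + 169 = 170
170 = (10,10)_16 → 10² + 10² = 100 + 100 = 200
200 = (12,8)_16 → 12² + 8² = 144 + 64 = 208
208 = (13,0)_16 → 13² + 0² = 169 + 0 = 169
169 = (10,9)_16 → 10² + 9² = 100 + 81 = 181
181 = (11,5)_16 → 11² + 5² = 121 + 25 = 146
146 = (9,2)_16 → 9² + 2² = 81 + 4 = 85
85 = (5,5)_16 → 5² + 5² = 25 + 25 = 50
50 = (3,2)_16 → 3² + 2² = 9 + 4 = 13
13 = (13)_16 → 13² = 169  — 169 already seen; the sequence cycles without reaching 1.

not base-16 happy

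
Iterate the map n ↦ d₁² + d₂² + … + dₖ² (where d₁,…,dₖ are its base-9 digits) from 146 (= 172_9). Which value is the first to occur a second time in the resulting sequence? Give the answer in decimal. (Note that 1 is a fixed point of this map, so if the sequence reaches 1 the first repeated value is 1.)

146 = (1,7,2)_9 → 1² + 7² + 2² = 1 + 49 + 4 = 54
54 = (6,0)_9 → 6² + 0² = 36 + 0 = 36
36 = (4,0)_9 → 4² + 0² = 16 + 0 = 16
16 = (1,7)_9 → 1² + 7² = 1 + 49 = 50
50 = (5,5)_9 → 5² + 5² = 25 + 25 = 50  — 50 already appeared earlier.

50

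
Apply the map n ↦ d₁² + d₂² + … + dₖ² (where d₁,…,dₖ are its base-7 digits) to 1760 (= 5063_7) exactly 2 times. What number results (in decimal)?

1760 = (5,0,6,3)_7 → 5² + 0² + 6² + 3² = 25 + 0 + 36 + 9 = 70
70 = (1,3,0)_7 → 1² + 3² + 0² = 1 + 9 + 0 = 10

10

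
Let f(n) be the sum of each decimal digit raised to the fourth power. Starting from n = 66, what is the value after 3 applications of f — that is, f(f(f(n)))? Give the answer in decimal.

66 → 6⁴ + 6⁴ = 1296 + 1296 = 2592
2592 → 2⁴ + 5⁴ + 9⁴ + 2⁴ = 16 + 625 + 6561 + 16 = 7218
7218 → 7⁴ + 2⁴ + 1⁴ + 8⁴ = 2401 + 16 + 1 + 4096 = 6514

6514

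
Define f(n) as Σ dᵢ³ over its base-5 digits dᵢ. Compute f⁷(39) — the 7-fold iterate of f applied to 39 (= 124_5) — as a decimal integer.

39 = (1,2,4)_5 → 1³ + 2³ + 4³ = 73
73 = (2,4,3)_5 → 2³ + 4³ + 3³ = 99
99 = (3,4,4)_5 → 3³ + 4³ + 4³ = 155
155 = (1,1,1,0)_5 → 1³ + 1³ + 1³ + 0³ = 3
3 = (3)_5 → 3³ = 27
27 = (1,0,2)_5 → 1³ + 0³ + 2³ = 9
9 = (1,4)_5 → 1³ + 4³ = 65

65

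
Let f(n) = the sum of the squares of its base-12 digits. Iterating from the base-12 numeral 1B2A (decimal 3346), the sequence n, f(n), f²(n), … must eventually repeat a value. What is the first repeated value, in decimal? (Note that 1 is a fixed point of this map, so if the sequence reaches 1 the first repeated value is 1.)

3346 = (1,11,2,10)_12 → 226
226 = (1,6,10)_12 → 137
137 = (11,5)_12 → 146
146 = (1,0,2)_12 → 5
5 = (5)_12 → 25
25 = (2,1)_12 → 5  — 5 already appeared earlier.

5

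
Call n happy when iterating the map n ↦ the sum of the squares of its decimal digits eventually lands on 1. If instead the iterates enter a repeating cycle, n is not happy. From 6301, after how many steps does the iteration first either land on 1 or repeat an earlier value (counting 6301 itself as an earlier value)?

13

6301 → 6² + 3² + 0² + 1² = 46
46 → 4² + 6² = 52
52 → 5² + 2² = 29
29 → 2² + 9² = 85
85 → 8² + 5² = 89
89 → 8² + 9² = 145
145 → 1² + 4² + 5² = 42
42 → 4² + 2² = 20
20 → 2² + 0² = 4
4 → 4² = 16
16 → 1² + 6² = 37
37 → 3² + 7² = 58
58 → 5² + 8² = 89  — 89 repeats.
That took 13 steps.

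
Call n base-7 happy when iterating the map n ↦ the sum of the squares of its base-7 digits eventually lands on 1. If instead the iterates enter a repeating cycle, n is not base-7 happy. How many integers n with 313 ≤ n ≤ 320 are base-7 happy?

1

313: 313 → 65 → 9 → 5 → 25 → 25  (repeats 25)
314: 314 → 76 → 46 → 52 → 10 → 10  (repeats 10)
315: 315 → 45 → 45  (repeats 45)
316: 316 → 46 → 52 → 10 → 10  (repeats 10)
317: 317 → 49 → 1  (reaches 1)
318: 318 → 54 → 26 → 34 → 52 → 10 → 10  (repeats 10)
319: 319 → 61 → 27 → 45 → 45  (repeats 45)
320: 320 → 70 → 10 → 10  (repeats 10)
base-7 happy: 317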